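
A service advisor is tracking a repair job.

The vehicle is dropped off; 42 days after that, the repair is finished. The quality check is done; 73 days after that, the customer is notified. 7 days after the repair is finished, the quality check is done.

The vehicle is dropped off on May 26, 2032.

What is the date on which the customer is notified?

Sep 25, 2032

The vehicle is dropped off: May 26, 2032.
The repair is finished: May 26, 2032 + 42 days = Jul 7, 2032.
The quality check is done: Jul 7, 2032 + 7 days = Jul 14, 2032.
The customer is notified: Jul 14, 2032 + 73 days = Sep 25, 2032.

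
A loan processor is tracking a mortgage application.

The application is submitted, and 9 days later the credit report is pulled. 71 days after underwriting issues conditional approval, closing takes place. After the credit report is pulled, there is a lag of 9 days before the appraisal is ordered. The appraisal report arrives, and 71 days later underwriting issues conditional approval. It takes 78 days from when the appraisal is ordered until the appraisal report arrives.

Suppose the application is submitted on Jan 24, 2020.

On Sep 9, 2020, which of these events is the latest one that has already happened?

The application is submitted: Jan 24, 2020.
The credit report is pulled: Jan 24, 2020 + 9 days = Feb 2, 2020.
The appraisal is ordered: Feb 2, 2020 + 9 days = Feb 11, 2020.
The appraisal report arrives: Feb 11, 2020 + 78 days = Apr 29, 2020.
Underwriting issues conditional approval: Apr 29, 2020 + 71 days = Jul 9, 2020.
Closing takes place: Jul 9, 2020 + 71 days = Sep 18, 2020.
Sep 9, 2020 falls between when underwriting issues conditional approval (Jul 9, 2020) and when closing takes place (Sep 18, 2020).

Underwriting issues conditional approval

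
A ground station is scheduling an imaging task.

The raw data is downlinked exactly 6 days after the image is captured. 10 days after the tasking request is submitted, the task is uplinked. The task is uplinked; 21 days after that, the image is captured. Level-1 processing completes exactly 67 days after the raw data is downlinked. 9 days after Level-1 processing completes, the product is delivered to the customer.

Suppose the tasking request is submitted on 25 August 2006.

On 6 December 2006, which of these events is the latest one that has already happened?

The raw data is downlinked

The tasking request is submitted: Aug 25, 2006.
The task is uplinked: Aug 25, 2006 + 10 days = Sep 4, 2006.
The image is captured: Sep 4, 2006 + 21 days = Sep 25, 2006.
The raw data is downlinked: Sep 25, 2006 + 6 days = Oct 1, 2006.
Level-1 processing completes: Oct 1, 2006 + 67 days = Dec 7, 2006.
The product is delivered to the customer: Dec 7, 2006 + 9 days = Dec 16, 2006.
Dec 6, 2006 falls between when the raw data is downlinked (Oct 1, 2006) and when Level-1 processing completes (Dec 7, 2006).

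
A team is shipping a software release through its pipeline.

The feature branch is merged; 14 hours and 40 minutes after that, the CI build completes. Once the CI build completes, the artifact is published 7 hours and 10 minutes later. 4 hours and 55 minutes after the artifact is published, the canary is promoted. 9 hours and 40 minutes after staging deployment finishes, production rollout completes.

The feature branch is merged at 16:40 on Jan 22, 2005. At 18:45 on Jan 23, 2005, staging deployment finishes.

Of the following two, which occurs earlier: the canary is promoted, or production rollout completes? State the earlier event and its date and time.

The feature branch is merged: 16:40 Jan 22, 2005.
The CI build completes: 16:40 Jan 22, 2005 + 14h40m = 07:20 Jan 23, 2005.
The artifact is published: 07:20 Jan 23, 2005 + 7h10m = 14:30 Jan 23, 2005.
The canary is promoted: 14:30 Jan 23, 2005 + 4h55m = 19:25 Jan 23, 2005.
Staging deployment finishes: 18:45 Jan 23, 2005.
Production rollout completes: 18:45 Jan 23, 2005 + 9h40m = 04:25 Jan 24, 2005.
Comparing: the canary is promoted at 19:25 Jan 23, 2005 vs production rollout completes at 04:25 Jan 24, 2005. Earlier: the canary is promoted.

The canary is promoted — 19:25 on Jan 23, 2005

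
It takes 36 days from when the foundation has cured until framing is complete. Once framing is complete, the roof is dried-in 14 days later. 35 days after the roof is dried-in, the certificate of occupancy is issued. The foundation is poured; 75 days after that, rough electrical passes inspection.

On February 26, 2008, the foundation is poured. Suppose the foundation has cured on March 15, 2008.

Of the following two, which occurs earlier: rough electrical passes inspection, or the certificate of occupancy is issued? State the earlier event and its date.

The foundation is poured: Feb 26, 2008.
Rough electrical passes inspection: Feb 26, 2008 + 75 days = May 11, 2008.
The foundation has cured: Mar 15, 2008.
Framing is complete: Mar 15, 2008 + 36 days = Apr 20, 2008.
The roof is dried-in: Apr 20, 2008 + 14 days = May 4, 2008.
The certificate of occupancy is issued: May 4, 2008 + 35 days = Jun 8, 2008.
Comparing: rough electrical passes inspection on May 11, 2008 vs the certificate of occupancy is issued on Jun 8, 2008. Earlier: rough electrical passes inspection.

Rough electrical passes inspection — May 11, 2008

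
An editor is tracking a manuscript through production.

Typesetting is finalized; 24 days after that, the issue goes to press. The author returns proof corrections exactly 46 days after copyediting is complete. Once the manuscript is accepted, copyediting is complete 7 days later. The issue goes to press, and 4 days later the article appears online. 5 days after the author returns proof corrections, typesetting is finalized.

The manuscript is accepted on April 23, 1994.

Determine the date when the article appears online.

July 18, 1994

The manuscript is accepted: Apr 23, 1994.
Copyediting is complete: Apr 23, 1994 + 7 days = Apr 30, 1994.
The author returns proof corrections: Apr 30, 1994 + 46 days = Jun 15, 1994.
Typesetting is finalized: Jun 15, 1994 + 5 days = Jun 20, 1994.
The issue goes to press: Jun 20, 1994 + 24 days = Jul 14, 1994.
The article appears online: Jul 14, 1994 + 4 days = Jul 18, 1994.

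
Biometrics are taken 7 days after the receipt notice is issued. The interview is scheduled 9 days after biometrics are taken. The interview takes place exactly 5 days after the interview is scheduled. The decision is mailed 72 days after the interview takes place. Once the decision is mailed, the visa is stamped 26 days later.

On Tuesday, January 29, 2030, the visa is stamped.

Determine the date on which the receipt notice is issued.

Tuesday, October 2, 2029

The visa is stamped: Jan 29, 2030.
The decision is mailed: Jan 29, 2030 − 26 days = Jan 3, 2030.
The interview takes place: Jan 3, 2030 − 72 days = Oct 23, 2029.
The interview is scheduled: Oct 23, 2029 − 5 days = Oct 18, 2029.
Biometrics are taken: Oct 18, 2029 − 9 days = Oct 9, 2029.
The receipt notice is issued: Oct 9, 2029 − 7 days = Oct 2, 2029.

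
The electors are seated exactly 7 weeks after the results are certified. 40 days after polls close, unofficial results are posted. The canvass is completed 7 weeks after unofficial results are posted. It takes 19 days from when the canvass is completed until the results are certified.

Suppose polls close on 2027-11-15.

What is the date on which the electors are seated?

Polls close: Nov 15, 2027.
Unofficial results are posted: Nov 15, 2027 + 40 days = Dec 25, 2027.
The canvass is completed: Dec 25, 2027 + 7 weeks = Feb 12, 2028.
The results are certified: Feb 12, 2028 + 19 days = Mar 2, 2028.
The electors are seated: Mar 2, 2028 + 7 weeks = Apr 20, 2028.

2028-04-20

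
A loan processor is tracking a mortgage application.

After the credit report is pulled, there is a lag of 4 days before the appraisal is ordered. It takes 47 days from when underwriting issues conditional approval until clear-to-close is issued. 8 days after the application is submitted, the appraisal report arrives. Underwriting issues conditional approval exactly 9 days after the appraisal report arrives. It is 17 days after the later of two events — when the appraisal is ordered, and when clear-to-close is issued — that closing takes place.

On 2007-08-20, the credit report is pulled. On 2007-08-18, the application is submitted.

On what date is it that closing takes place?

2007-11-07

The credit report is pulled: Aug 20, 2007.
The appraisal is ordered: Aug 20, 2007 + 4 days = Aug 24, 2007.
The application is submitted: Aug 18, 2007.
The appraisal report arrives: Aug 18, 2007 + 8 days = Aug 26, 2007.
Underwriting issues conditional approval: Aug 26, 2007 + 9 days = Sep 4, 2007.
Clear-to-close is issued: Sep 4, 2007 + 47 days = Oct 21, 2007.
Both prerequisites met — the appraisal is ordered (Aug 24, 2007), clear-to-close is issued (Oct 21, 2007); the later is Oct 21, 2007.
Closing takes place: Oct 21, 2007 + 17 days = Nov 7, 2007.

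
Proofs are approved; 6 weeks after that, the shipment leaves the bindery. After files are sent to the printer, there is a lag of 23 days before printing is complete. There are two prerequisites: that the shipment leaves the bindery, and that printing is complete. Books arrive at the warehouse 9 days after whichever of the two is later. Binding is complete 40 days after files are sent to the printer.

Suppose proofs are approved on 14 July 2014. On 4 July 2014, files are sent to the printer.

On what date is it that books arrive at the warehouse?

3 September 2014

Proofs are approved: Jul 14, 2014.
The shipment leaves the bindery: Jul 14, 2014 + 6 weeks = Aug 25, 2014.
Files are sent to the printer: Jul 4, 2014.
Printing is complete: Jul 4, 2014 + 23 days = Jul 27, 2014.
Both prerequisites met — the shipment leaves the bindery (Aug 25, 2014), printing is complete (Jul 27, 2014); the later is Aug 25, 2014.
Books arrive at the warehouse: Aug 25, 2014 + 9 days = Sep 3, 2014.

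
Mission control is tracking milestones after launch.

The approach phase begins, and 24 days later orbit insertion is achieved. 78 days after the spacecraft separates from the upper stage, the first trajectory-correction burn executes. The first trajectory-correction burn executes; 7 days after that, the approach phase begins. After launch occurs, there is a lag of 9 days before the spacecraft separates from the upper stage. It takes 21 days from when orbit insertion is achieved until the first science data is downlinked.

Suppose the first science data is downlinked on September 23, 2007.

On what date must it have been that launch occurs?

May 7, 2007

The first science data is downlinked: Sep 23, 2007.
Orbit insertion is achieved: Sep 23, 2007 − 21 days = Sep 2, 2007.
The approach phase begins: Sep 2, 2007 − 24 days = Aug 9, 2007.
The first trajectory-correction burn executes: Aug 9, 2007 − 7 days = Aug 2, 2007.
The spacecraft separates from the upper stage: Aug 2, 2007 − 78 days = May 16, 2007.
Launch occurs: May 16, 2007 − 9 days = May 7, 2007.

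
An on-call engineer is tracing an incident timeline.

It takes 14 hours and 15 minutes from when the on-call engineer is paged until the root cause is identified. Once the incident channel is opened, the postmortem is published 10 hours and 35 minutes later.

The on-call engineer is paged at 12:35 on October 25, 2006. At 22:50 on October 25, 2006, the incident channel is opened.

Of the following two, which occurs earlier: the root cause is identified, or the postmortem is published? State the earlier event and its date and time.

The root cause is identified — 02:50 on October 26, 2006

The on-call engineer is paged: 12:35 Oct 25, 2006.
The root cause is identified: 12:35 Oct 25, 2006 + 14h15m = 02:50 Oct 26, 2006.
The incident channel is opened: 22:50 Oct 25, 2006.
The postmortem is published: 22:50 Oct 25, 2006 + 10h35m = 09:25 Oct 26, 2006.
Comparing: the root cause is identified at 02:50 Oct 26, 2006 vs the postmortem is published at 09:25 Oct 26, 2006. Earlier: the root cause is identified.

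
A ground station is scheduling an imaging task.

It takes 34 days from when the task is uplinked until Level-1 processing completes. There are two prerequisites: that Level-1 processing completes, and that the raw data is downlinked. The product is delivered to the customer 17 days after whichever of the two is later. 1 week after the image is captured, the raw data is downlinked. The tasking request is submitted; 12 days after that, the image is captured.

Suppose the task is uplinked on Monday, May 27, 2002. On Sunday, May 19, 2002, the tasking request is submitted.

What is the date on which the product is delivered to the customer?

The task is uplinked: May 27, 2002.
Level-1 processing completes: May 27, 2002 + 34 days = Jun 30, 2002.
The tasking request is submitted: May 19, 2002.
The image is captured: May 19, 2002 + 12 days = May 31, 2002.
The raw data is downlinked: May 31, 2002 + 1 week = Jun 7, 2002.
Both prerequisites met — Level-1 processing completes (Jun 30, 2002), the raw data is downlinked (Jun 7, 2002); the later is Jun 30, 2002.
The product is delivered to the customer: Jun 30, 2002 + 17 days = Jul 17, 2002.

Wednesday, July 17, 2002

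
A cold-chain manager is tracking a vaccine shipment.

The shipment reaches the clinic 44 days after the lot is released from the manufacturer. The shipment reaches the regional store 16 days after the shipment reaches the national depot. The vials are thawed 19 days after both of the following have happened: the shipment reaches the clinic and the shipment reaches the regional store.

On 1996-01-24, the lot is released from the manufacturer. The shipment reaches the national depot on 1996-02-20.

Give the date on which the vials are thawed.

1996-03-27

The lot is released from the manufacturer: Jan 24, 1996.
The shipment reaches the clinic: Jan 24, 1996 + 44 days = Mar 8, 1996.
The shipment reaches the national depot: Feb 20, 1996.
The shipment reaches the regional store: Feb 20, 1996 + 16 days = Mar 7, 1996.
Both prerequisites met — the shipment reaches the clinic (Mar 8, 1996), the shipment reaches the regional store (Mar 7, 1996); the later is Mar 8, 1996.
The vials are thawed: Mar 8, 1996 + 19 days = Mar 27, 1996.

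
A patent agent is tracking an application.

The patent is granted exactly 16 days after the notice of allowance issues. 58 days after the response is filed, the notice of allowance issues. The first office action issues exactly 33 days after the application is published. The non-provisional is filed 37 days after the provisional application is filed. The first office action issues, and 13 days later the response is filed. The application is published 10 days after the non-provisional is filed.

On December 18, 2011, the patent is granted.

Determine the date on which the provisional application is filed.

The patent is granted: Dec 18, 2011.
The notice of allowance issues: Dec 18, 2011 − 16 days = Dec 2, 2011.
The response is filed: Dec 2, 2011 − 58 days = Oct 5, 2011.
The first office action issues: Oct 5, 2011 − 13 days = Sep 22, 2011.
The application is published: Sep 22, 2011 − 33 days = Aug 20, 2011.
The non-provisional is filed: Aug 20, 2011 − 10 days = Aug 10, 2011.
The provisional application is filed: Aug 10, 2011 − 37 days = Jul 4, 2011.

July 4, 2011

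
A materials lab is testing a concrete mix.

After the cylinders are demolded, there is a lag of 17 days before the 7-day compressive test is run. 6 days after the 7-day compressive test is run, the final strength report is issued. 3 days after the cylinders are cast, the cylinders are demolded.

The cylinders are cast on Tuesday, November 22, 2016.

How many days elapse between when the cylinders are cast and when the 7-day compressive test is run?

Causal path: the cylinders are cast → the cylinders are demolded → the 7-day compressive test is run.
Total delay along the path: 3 + 17 = 20 days.

20 days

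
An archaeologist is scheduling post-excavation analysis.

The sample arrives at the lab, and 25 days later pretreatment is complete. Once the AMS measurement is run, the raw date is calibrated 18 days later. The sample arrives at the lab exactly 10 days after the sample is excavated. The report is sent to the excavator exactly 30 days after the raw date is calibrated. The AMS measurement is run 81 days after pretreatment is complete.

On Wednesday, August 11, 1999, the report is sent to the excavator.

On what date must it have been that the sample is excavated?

Sunday, February 28, 1999

The report is sent to the excavator: Aug 11, 1999.
The raw date is calibrated: Aug 11, 1999 − 30 days = Jul 12, 1999.
The AMS measurement is run: Jul 12, 1999 − 18 days = Jun 24, 1999.
Pretreatment is complete: Jun 24, 1999 − 81 days = Apr 4, 1999.
The sample arrives at the lab: Apr 4, 1999 − 25 days = Mar 10, 1999.
The sample is excavated: Mar 10, 1999 − 10 days = Feb 28, 1999.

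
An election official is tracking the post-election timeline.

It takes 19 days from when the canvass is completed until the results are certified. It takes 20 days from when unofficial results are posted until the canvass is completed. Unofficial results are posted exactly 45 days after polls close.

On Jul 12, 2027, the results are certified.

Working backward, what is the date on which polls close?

Apr 19, 2027

The results are certified: Jul 12, 2027.
The canvass is completed: Jul 12, 2027 − 19 days = Jun 23, 2027.
Unofficial results are posted: Jun 23, 2027 − 20 days = Jun 3, 2027.
Polls close: Jun 3, 2027 − 45 days = Apr 19, 2027.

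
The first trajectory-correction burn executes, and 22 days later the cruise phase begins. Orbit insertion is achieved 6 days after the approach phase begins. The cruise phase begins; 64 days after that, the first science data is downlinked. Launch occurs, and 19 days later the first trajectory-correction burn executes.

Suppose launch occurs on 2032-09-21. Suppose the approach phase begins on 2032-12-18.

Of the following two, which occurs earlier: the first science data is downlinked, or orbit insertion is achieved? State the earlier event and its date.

Launch occurs: Sep 21, 2032.
The first trajectory-correction burn executes: Sep 21, 2032 + 19 days = Oct 10, 2032.
The cruise phase begins: Oct 10, 2032 + 22 days = Nov 1, 2032.
The first science data is downlinked: Nov 1, 2032 + 64 days = Jan 4, 2033.
The approach phase begins: Dec 18, 2032.
Orbit insertion is achieved: Dec 18, 2032 + 6 days = Dec 24, 2032.
Comparing: the first science data is downlinked on Jan 4, 2033 vs orbit insertion is achieved on Dec 24, 2032. Earlier: orbit insertion is achieved.

Orbit insertion is achieved — 2032-12-24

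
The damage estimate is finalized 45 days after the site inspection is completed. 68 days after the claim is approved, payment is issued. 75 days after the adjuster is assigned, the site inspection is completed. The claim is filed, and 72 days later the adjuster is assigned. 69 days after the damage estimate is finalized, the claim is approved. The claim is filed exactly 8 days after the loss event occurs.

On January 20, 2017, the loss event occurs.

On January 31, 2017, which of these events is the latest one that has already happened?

The loss event occurs: Jan 20, 2017.
The claim is filed: Jan 20, 2017 + 8 days = Jan 28, 2017.
The adjuster is assigned: Jan 28, 2017 + 72 days = Apr 10, 2017.
The site inspection is completed: Apr 10, 2017 + 75 days = Jun 24, 2017.
The damage estimate is finalized: Jun 24, 2017 + 45 days = Aug 8, 2017.
The claim is approved: Aug 8, 2017 + 69 days = Oct 16, 2017.
Payment is issued: Oct 16, 2017 + 68 days = Dec 23, 2017.
Jan 31, 2017 falls between when the claim is filed (Jan 28, 2017) and when the adjuster is assigned (Apr 10, 2017).

The claim is filed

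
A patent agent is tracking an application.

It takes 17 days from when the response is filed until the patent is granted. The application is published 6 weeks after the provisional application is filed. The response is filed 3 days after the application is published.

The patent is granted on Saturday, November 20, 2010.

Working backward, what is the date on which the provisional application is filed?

The patent is granted: Nov 20, 2010.
The response is filed: Nov 20, 2010 − 17 days = Nov 3, 2010.
The application is published: Nov 3, 2010 − 3 days = Oct 31, 2010.
The provisional application is filed: Oct 31, 2010 − 6 weeks = Sep 19, 2010.

Sunday, September 19, 2010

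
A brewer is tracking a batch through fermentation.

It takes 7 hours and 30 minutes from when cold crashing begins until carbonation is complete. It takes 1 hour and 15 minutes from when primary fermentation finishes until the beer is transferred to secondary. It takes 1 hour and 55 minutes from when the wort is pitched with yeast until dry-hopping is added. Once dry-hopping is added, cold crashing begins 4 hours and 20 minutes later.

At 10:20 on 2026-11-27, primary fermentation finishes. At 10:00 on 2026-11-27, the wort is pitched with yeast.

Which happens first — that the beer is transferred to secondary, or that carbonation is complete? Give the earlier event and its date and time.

Primary fermentation finishes: 10:20 Nov 27, 2026.
The beer is transferred to secondary: 10:20 Nov 27, 2026 + 1h15m = 11:35 Nov 27, 2026.
The wort is pitched with yeast: 10:00 Nov 27, 2026.
Dry-hopping is added: 10:00 Nov 27, 2026 + 1h55m = 11:55 Nov 27, 2026.
Cold crashing begins: 11:55 Nov 27, 2026 + 4h20m = 16:15 Nov 27, 2026.
Carbonation is complete: 16:15 Nov 27, 2026 + 7h30m = 23:45 Nov 27, 2026.
Comparing: the beer is transferred to secondary at 11:35 Nov 27, 2026 vs carbonation is complete at 23:45 Nov 27, 2026. Earlier: the beer is transferred to secondary.

The beer is transferred to secondary — 11:35 on 2026-11-27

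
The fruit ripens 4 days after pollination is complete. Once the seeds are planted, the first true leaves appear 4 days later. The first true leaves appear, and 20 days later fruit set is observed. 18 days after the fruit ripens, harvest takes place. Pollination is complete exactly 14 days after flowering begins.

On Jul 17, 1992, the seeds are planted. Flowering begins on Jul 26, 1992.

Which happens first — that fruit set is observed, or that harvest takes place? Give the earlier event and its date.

The seeds are planted: Jul 17, 1992.
The first true leaves appear: Jul 17, 1992 + 4 days = Jul 21, 1992.
Fruit set is observed: Jul 21, 1992 + 20 days = Aug 10, 1992.
Flowering begins: Jul 26, 1992.
Pollination is complete: Jul 26, 1992 + 14 days = Aug 9, 1992.
The fruit ripens: Aug 9, 1992 + 4 days = Aug 13, 1992.
Harvest takes place: Aug 13, 1992 + 18 days = Aug 31, 1992.
Comparing: fruit set is observed on Aug 10, 1992 vs harvest takes place on Aug 31, 1992. Earlier: fruit set is observed.

Fruit set is observed — Aug 10, 1992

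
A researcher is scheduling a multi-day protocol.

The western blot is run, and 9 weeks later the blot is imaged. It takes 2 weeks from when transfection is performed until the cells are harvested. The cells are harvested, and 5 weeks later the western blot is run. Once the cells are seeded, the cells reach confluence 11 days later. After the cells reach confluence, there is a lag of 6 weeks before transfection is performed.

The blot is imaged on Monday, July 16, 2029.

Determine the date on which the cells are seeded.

The blot is imaged: Jul 16, 2029.
The western blot is run: Jul 16, 2029 − 9 weeks = May 14, 2029.
The cells are harvested: May 14, 2029 − 5 weeks = Apr 9, 2029.
Transfection is performed: Apr 9, 2029 − 2 weeks = Mar 26, 2029.
The cells reach confluence: Mar 26, 2029 − 6 weeks = Feb 12, 2029.
The cells are seeded: Feb 12, 2029 − 11 days = Feb 1, 2029.

Thursday, February 1, 2029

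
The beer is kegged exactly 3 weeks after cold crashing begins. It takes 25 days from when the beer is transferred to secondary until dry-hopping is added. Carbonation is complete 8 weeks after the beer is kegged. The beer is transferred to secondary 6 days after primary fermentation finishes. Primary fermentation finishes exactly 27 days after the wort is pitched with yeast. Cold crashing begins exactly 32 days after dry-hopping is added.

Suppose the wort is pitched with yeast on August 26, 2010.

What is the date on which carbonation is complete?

February 9, 2011

The wort is pitched with yeast: Aug 26, 2010.
Primary fermentation finishes: Aug 26, 2010 + 27 days = Sep 22, 2010.
The beer is transferred to secondary: Sep 22, 2010 + 6 days = Sep 28, 2010.
Dry-hopping is added: Sep 28, 2010 + 25 days = Oct 23, 2010.
Cold crashing begins: Oct 23, 2010 + 32 days = Nov 24, 2010.
The beer is kegged: Nov 24, 2010 + 3 weeks = Dec 15, 2010.
Carbonation is complete: Dec 15, 2010 + 8 weeks = Feb 9, 2011.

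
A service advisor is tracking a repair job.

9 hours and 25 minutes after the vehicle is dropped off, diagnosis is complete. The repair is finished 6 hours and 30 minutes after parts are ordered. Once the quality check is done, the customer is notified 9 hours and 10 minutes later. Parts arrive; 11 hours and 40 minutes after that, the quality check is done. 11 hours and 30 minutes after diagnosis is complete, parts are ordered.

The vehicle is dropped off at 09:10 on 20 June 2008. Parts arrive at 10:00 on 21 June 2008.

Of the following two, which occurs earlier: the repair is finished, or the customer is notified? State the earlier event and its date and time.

The vehicle is dropped off: 09:10 Jun 20, 2008.
Diagnosis is complete: 09:10 Jun 20, 2008 + 9h25m = 18:35 Jun 20, 2008.
Parts are ordered: 18:35 Jun 20, 2008 + 11h30m = 06:05 Jun 21, 2008.
The repair is finished: 06:05 Jun 21, 2008 + 6h30m = 12:35 Jun 21, 2008.
Parts arrive: 10:00 Jun 21, 2008.
The quality check is done: 10:00 Jun 21, 2008 + 11h40m = 21:40 Jun 21, 2008.
The customer is notified: 21:40 Jun 21, 2008 + 9h10m = 06:50 Jun 22, 2008.
Comparing: the repair is finished at 12:35 Jun 21, 2008 vs the customer is notified at 06:50 Jun 22, 2008. Earlier: the repair is finished.

The repair is finished — 12:35 on 21 June 2008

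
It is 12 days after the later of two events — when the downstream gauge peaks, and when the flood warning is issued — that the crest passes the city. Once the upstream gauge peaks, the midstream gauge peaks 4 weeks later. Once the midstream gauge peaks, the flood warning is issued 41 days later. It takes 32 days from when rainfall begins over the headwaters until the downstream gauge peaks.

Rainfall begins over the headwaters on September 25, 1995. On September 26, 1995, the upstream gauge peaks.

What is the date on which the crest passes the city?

December 16, 1995

Rainfall begins over the headwaters: Sep 25, 1995.
The downstream gauge peaks: Sep 25, 1995 + 32 days = Oct 27, 1995.
The upstream gauge peaks: Sep 26, 1995.
The midstream gauge peaks: Sep 26, 1995 + 4 weeks = Oct 24, 1995.
The flood warning is issued: Oct 24, 1995 + 41 days = Dec 4, 1995.
Both prerequisites met — the downstream gauge peaks (Oct 27, 1995), the flood warning is issued (Dec 4, 1995); the later is Dec 4, 1995.
The crest passes the city: Dec 4, 1995 + 12 days = Dec 16, 1995.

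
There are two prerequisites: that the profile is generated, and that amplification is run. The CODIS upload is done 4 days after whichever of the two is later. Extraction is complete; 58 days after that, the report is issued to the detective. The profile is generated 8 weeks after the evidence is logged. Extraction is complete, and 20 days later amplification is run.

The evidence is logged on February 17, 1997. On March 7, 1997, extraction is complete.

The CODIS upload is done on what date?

The evidence is logged: Feb 17, 1997.
The profile is generated: Feb 17, 1997 + 8 weeks = Apr 14, 1997.
Extraction is complete: Mar 7, 1997.
Amplification is run: Mar 7, 1997 + 20 days = Mar 27, 1997.
Both prerequisites met — the profile is generated (Apr 14, 1997), amplification is run (Mar 27, 1997); the later is Apr 14, 1997.
The CODIS upload is done: Apr 14, 1997 + 4 days = Apr 18, 1997.

April 18, 1997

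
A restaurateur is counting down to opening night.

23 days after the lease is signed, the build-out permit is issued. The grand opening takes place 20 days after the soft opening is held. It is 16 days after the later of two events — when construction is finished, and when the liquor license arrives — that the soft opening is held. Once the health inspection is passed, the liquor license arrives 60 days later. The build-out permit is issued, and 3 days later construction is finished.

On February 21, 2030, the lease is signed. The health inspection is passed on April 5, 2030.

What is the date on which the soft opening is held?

The lease is signed: Feb 21, 2030.
The build-out permit is issued: Feb 21, 2030 + 23 days = Mar 16, 2030.
Construction is finished: Mar 16, 2030 + 3 days = Mar 19, 2030.
The health inspection is passed: Apr 5, 2030.
The liquor license arrives: Apr 5, 2030 + 60 days = Jun 4, 2030.
Both prerequisites met — construction is finished (Mar 19, 2030), the liquor license arrives (Jun 4, 2030); the later is Jun 4, 2030.
The soft opening is held: Jun 4, 2030 + 16 days = Jun 20, 2030.

June 20, 2030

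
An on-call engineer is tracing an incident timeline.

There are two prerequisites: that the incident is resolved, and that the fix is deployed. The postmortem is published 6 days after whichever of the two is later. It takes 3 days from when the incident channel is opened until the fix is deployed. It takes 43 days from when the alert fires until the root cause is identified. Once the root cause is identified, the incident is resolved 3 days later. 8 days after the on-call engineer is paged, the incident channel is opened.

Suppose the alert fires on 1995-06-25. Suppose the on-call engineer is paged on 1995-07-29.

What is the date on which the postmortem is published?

1995-08-16

The alert fires: Jun 25, 1995.
The root cause is identified: Jun 25, 1995 + 43 days = Aug 7, 1995.
The incident is resolved: Aug 7, 1995 + 3 days = Aug 10, 1995.
The on-call engineer is paged: Jul 29, 1995.
The incident channel is opened: Jul 29, 1995 + 8 days = Aug 6, 1995.
The fix is deployed: Aug 6, 1995 + 3 days = Aug 9, 1995.
Both prerequisites met — the incident is resolved (Aug 10, 1995), the fix is deployed (Aug 9, 1995); the later is Aug 10, 1995.
The postmortem is published: Aug 10, 1995 + 6 days = Aug 16, 1995.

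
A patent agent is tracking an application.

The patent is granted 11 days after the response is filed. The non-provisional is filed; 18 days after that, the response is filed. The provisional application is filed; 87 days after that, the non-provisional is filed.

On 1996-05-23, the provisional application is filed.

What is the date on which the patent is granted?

1996-09-16

The provisional application is filed: May 23, 1996.
The non-provisional is filed: May 23, 1996 + 87 days = Aug 18, 1996.
The response is filed: Aug 18, 1996 + 18 days = Sep 5, 1996.
The patent is granted: Sep 5, 1996 + 11 days = Sep 16, 1996.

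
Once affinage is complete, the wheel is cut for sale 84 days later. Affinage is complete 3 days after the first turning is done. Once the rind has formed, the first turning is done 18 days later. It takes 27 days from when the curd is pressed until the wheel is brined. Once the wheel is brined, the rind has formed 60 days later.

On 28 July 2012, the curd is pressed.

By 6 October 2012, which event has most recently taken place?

The curd is pressed: Jul 28, 2012.
The wheel is brined: Jul 28, 2012 + 27 days = Aug 24, 2012.
The rind has formed: Aug 24, 2012 + 60 days = Oct 23, 2012.
The first turning is done: Oct 23, 2012 + 18 days = Nov 10, 2012.
Affinage is complete: Nov 10, 2012 + 3 days = Nov 13, 2012.
The wheel is cut for sale: Nov 13, 2012 + 84 days = Feb 5, 2013.
Oct 6, 2012 falls between when the wheel is brined (Aug 24, 2012) and when the rind has formed (Oct 23, 2012).

The wheel is brined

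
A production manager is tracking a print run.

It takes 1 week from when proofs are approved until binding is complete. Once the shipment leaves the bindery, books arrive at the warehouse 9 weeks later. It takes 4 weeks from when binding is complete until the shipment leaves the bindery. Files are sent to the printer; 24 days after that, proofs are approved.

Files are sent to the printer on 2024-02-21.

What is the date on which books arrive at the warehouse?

2024-06-22

Files are sent to the printer: Feb 21, 2024.
Proofs are approved: Feb 21, 2024 + 24 days = Mar 16, 2024.
Binding is complete: Mar 16, 2024 + 1 week = Mar 23, 2024.
The shipment leaves the bindery: Mar 23, 2024 + 4 weeks = Apr 20, 2024.
Books arrive at the warehouse: Apr 20, 2024 + 9 weeks = Jun 22, 2024.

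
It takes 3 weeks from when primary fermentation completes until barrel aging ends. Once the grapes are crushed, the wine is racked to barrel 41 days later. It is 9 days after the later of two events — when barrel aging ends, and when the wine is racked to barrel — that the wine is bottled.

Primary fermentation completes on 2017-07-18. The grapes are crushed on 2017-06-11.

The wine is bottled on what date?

2017-08-17

Primary fermentation completes: Jul 18, 2017.
Barrel aging ends: Jul 18, 2017 + 3 weeks = Aug 8, 2017.
The grapes are crushed: Jun 11, 2017.
The wine is racked to barrel: Jun 11, 2017 + 41 days = Jul 22, 2017.
Both prerequisites met — barrel aging ends (Aug 8, 2017), the wine is racked to barrel (Jul 22, 2017); the later is Aug 8, 2017.
The wine is bottled: Aug 8, 2017 + 9 days = Aug 17, 2017.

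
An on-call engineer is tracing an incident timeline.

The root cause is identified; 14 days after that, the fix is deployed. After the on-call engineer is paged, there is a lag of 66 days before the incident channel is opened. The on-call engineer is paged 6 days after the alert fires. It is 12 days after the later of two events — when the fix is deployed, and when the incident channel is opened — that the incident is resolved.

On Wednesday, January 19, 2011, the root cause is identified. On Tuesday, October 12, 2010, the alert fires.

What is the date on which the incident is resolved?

The root cause is identified: Jan 19, 2011.
The fix is deployed: Jan 19, 2011 + 14 days = Feb 2, 2011.
The alert fires: Oct 12, 2010.
The on-call engineer is paged: Oct 12, 2010 + 6 days = Oct 18, 2010.
The incident channel is opened: Oct 18, 2010 + 66 days = Dec 23, 2010.
Both prerequisites met — the fix is deployed (Feb 2, 2011), the incident channel is opened (Dec 23, 2010); the later is Feb 2, 2011.
The incident is resolved: Feb 2, 2011 + 12 days = Feb 14, 2011.

Monday, February 14, 2011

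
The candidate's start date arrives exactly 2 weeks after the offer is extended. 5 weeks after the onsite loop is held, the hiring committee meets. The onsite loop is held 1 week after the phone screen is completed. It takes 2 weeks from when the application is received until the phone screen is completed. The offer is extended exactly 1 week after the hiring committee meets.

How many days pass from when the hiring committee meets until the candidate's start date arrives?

Causal path: the hiring committee meets → the offer is extended → the candidate's start date arrives.
Total delay along the path: 1 + 2 weeks = 3 weeks = 21 days.

21 days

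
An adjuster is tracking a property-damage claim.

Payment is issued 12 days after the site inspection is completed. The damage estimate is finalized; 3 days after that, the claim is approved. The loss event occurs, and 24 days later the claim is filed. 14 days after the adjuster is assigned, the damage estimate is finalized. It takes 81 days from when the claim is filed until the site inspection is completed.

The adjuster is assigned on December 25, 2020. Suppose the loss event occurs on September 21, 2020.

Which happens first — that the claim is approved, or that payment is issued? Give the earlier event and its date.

The claim is approved — January 11, 2021

The adjuster is assigned: Dec 25, 2020.
The damage estimate is finalized: Dec 25, 2020 + 14 days = Jan 8, 2021.
The claim is approved: Jan 8, 2021 + 3 days = Jan 11, 2021.
The loss event occurs: Sep 21, 2020.
The claim is filed: Sep 21, 2020 + 24 days = Oct 15, 2020.
The site inspection is completed: Oct 15, 2020 + 81 days = Jan 4, 2021.
Payment is issued: Jan 4, 2021 + 12 days = Jan 16, 2021.
Comparing: the claim is approved on Jan 11, 2021 vs payment is issued on Jan 16, 2021. Earlier: the claim is approved.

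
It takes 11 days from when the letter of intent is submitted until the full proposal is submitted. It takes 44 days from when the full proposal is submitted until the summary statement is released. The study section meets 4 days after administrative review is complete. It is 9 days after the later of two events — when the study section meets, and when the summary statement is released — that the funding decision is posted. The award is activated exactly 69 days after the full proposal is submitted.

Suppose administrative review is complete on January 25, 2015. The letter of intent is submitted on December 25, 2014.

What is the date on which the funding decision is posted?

Administrative review is complete: Jan 25, 2015.
The study section meets: Jan 25, 2015 + 4 days = Jan 29, 2015.
The letter of intent is submitted: Dec 25, 2014.
The full proposal is submitted: Dec 25, 2014 + 11 days = Jan 5, 2015.
The summary statement is released: Jan 5, 2015 + 44 days = Feb 18, 2015.
Both prerequisites met — the study section meets (Jan 29, 2015), the summary statement is released (Feb 18, 2015); the later is Feb 18, 2015.
The funding decision is posted: Feb 18, 2015 + 9 days = Feb 27, 2015.

February 27, 2015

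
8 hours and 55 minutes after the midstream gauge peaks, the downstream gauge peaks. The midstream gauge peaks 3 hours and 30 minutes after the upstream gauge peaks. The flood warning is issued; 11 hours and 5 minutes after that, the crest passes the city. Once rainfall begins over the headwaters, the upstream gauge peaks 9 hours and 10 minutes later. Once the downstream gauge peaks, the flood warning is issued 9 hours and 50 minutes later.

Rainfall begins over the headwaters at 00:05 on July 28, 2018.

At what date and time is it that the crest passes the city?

18:35 on July 29, 2018

Rainfall begins over the headwaters: 00:05 Jul 28, 2018.
The upstream gauge peaks: 00:05 Jul 28, 2018 + 9h10m = 09:15 Jul 28, 2018.
The midstream gauge peaks: 09:15 Jul 28, 2018 + 3h30m = 12:45 Jul 28, 2018.
The downstream gauge peaks: 12:45 Jul 28, 2018 + 8h55m = 21:40 Jul 28, 2018.
The flood warning is issued: 21:40 Jul 28, 2018 + 9h50m = 07:30 Jul 29, 2018.
The crest passes the city: 07:30 Jul 29, 2018 + 11h05m = 18:35 Jul 29, 2018.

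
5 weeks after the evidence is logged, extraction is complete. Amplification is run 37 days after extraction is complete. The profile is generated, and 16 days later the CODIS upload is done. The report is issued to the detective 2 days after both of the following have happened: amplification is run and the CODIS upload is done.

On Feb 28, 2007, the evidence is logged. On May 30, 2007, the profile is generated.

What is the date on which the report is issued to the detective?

The evidence is logged: Feb 28, 2007.
Extraction is complete: Feb 28, 2007 + 5 weeks = Apr 4, 2007.
Amplification is run: Apr 4, 2007 + 37 days = May 11, 2007.
The profile is generated: May 30, 2007.
The CODIS upload is done: May 30, 2007 + 16 days = Jun 15, 2007.
Both prerequisites met — amplification is run (May 11, 2007), the CODIS upload is done (Jun 15, 2007); the later is Jun 15, 2007.
The report is issued to the detective: Jun 15, 2007 + 2 days = Jun 17, 2007.

Jun 17, 2007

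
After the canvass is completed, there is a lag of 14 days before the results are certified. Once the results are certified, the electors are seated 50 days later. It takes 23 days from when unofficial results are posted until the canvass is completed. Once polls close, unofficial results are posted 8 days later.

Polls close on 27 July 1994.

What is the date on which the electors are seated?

30 October 1994

Polls close: Jul 27, 1994.
Unofficial results are posted: Jul 27, 1994 + 8 days = Aug 4, 1994.
The canvass is completed: Aug 4, 1994 + 23 days = Aug 27, 1994.
The results are certified: Aug 27, 1994 + 14 days = Sep 10, 1994.
The electors are seated: Sep 10, 1994 + 50 days = Oct 30, 1994.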